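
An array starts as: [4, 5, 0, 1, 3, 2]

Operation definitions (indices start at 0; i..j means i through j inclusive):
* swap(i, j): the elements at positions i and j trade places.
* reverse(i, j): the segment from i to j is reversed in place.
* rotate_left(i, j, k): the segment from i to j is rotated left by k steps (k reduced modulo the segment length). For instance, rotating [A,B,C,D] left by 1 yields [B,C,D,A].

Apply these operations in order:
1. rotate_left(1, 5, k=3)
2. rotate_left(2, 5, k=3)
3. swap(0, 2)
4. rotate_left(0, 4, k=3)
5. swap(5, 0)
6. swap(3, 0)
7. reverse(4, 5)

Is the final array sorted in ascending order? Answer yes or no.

Answer: no

Derivation:
After 1 (rotate_left(1, 5, k=3)): [4, 3, 2, 5, 0, 1]
After 2 (rotate_left(2, 5, k=3)): [4, 3, 1, 2, 5, 0]
After 3 (swap(0, 2)): [1, 3, 4, 2, 5, 0]
After 4 (rotate_left(0, 4, k=3)): [2, 5, 1, 3, 4, 0]
After 5 (swap(5, 0)): [0, 5, 1, 3, 4, 2]
After 6 (swap(3, 0)): [3, 5, 1, 0, 4, 2]
After 7 (reverse(4, 5)): [3, 5, 1, 0, 2, 4]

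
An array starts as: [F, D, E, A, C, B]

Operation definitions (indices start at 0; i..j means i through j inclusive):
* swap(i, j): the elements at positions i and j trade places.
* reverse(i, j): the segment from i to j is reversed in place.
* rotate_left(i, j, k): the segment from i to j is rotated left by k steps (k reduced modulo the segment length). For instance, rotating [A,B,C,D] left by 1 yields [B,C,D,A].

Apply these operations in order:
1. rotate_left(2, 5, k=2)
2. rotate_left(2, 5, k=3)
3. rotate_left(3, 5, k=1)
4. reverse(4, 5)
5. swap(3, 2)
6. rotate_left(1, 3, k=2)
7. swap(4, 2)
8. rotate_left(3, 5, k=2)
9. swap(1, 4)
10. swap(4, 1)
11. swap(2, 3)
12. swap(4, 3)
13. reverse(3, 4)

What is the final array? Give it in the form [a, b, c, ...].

After 1 (rotate_left(2, 5, k=2)): [F, D, C, B, E, A]
After 2 (rotate_left(2, 5, k=3)): [F, D, A, C, B, E]
After 3 (rotate_left(3, 5, k=1)): [F, D, A, B, E, C]
After 4 (reverse(4, 5)): [F, D, A, B, C, E]
After 5 (swap(3, 2)): [F, D, B, A, C, E]
After 6 (rotate_left(1, 3, k=2)): [F, A, D, B, C, E]
After 7 (swap(4, 2)): [F, A, C, B, D, E]
After 8 (rotate_left(3, 5, k=2)): [F, A, C, E, B, D]
After 9 (swap(1, 4)): [F, B, C, E, A, D]
After 10 (swap(4, 1)): [F, A, C, E, B, D]
After 11 (swap(2, 3)): [F, A, E, C, B, D]
After 12 (swap(4, 3)): [F, A, E, B, C, D]
After 13 (reverse(3, 4)): [F, A, E, C, B, D]

Answer: [F, A, E, C, B, D]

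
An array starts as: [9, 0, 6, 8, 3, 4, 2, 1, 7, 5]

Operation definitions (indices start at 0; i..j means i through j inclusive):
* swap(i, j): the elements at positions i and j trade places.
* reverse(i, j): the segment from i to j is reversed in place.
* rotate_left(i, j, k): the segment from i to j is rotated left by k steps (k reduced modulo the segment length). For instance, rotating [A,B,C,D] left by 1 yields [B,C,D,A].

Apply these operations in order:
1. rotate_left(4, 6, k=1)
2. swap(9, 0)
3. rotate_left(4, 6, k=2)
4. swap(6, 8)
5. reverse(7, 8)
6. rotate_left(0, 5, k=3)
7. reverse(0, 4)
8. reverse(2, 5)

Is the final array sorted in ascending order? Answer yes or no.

After 1 (rotate_left(4, 6, k=1)): [9, 0, 6, 8, 4, 2, 3, 1, 7, 5]
After 2 (swap(9, 0)): [5, 0, 6, 8, 4, 2, 3, 1, 7, 9]
After 3 (rotate_left(4, 6, k=2)): [5, 0, 6, 8, 3, 4, 2, 1, 7, 9]
After 4 (swap(6, 8)): [5, 0, 6, 8, 3, 4, 7, 1, 2, 9]
After 5 (reverse(7, 8)): [5, 0, 6, 8, 3, 4, 7, 2, 1, 9]
After 6 (rotate_left(0, 5, k=3)): [8, 3, 4, 5, 0, 6, 7, 2, 1, 9]
After 7 (reverse(0, 4)): [0, 5, 4, 3, 8, 6, 7, 2, 1, 9]
After 8 (reverse(2, 5)): [0, 5, 6, 8, 3, 4, 7, 2, 1, 9]

Answer: no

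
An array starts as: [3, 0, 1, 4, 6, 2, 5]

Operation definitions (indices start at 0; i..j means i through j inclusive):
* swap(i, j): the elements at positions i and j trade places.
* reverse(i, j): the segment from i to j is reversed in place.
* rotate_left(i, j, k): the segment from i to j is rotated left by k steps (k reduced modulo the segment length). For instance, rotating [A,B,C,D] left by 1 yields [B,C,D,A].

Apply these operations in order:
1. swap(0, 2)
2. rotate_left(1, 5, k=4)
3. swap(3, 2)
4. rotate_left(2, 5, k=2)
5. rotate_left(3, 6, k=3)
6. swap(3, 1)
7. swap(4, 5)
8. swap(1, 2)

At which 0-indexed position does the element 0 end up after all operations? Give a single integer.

Answer: 6

Derivation:
After 1 (swap(0, 2)): [1, 0, 3, 4, 6, 2, 5]
After 2 (rotate_left(1, 5, k=4)): [1, 2, 0, 3, 4, 6, 5]
After 3 (swap(3, 2)): [1, 2, 3, 0, 4, 6, 5]
After 4 (rotate_left(2, 5, k=2)): [1, 2, 4, 6, 3, 0, 5]
After 5 (rotate_left(3, 6, k=3)): [1, 2, 4, 5, 6, 3, 0]
After 6 (swap(3, 1)): [1, 5, 4, 2, 6, 3, 0]
After 7 (swap(4, 5)): [1, 5, 4, 2, 3, 6, 0]
After 8 (swap(1, 2)): [1, 4, 5, 2, 3, 6, 0]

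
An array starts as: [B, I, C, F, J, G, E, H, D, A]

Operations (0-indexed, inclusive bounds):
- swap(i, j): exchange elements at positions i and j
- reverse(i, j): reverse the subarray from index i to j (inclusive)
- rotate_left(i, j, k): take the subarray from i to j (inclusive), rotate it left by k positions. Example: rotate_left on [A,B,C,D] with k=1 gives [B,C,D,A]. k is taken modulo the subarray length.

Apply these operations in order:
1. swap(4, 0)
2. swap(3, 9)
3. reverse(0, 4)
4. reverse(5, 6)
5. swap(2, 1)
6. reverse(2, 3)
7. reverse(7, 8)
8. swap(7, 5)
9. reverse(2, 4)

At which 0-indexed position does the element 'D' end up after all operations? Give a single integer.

Answer: 5

Derivation:
After 1 (swap(4, 0)): [J, I, C, F, B, G, E, H, D, A]
After 2 (swap(3, 9)): [J, I, C, A, B, G, E, H, D, F]
After 3 (reverse(0, 4)): [B, A, C, I, J, G, E, H, D, F]
After 4 (reverse(5, 6)): [B, A, C, I, J, E, G, H, D, F]
After 5 (swap(2, 1)): [B, C, A, I, J, E, G, H, D, F]
After 6 (reverse(2, 3)): [B, C, I, A, J, E, G, H, D, F]
After 7 (reverse(7, 8)): [B, C, I, A, J, E, G, D, H, F]
After 8 (swap(7, 5)): [B, C, I, A, J, D, G, E, H, F]
After 9 (reverse(2, 4)): [B, C, J, A, I, D, G, E, H, F]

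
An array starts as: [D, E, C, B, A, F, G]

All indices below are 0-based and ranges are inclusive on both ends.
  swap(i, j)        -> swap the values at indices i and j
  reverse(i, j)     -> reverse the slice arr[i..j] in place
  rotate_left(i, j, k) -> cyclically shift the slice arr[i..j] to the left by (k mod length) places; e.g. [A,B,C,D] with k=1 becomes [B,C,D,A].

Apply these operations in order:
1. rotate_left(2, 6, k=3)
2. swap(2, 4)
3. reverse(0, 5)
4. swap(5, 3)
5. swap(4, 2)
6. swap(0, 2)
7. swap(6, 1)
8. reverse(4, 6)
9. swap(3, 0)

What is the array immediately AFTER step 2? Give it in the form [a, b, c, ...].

Answer: [D, E, C, G, F, B, A]

Derivation:
After 1 (rotate_left(2, 6, k=3)): [D, E, F, G, C, B, A]
After 2 (swap(2, 4)): [D, E, C, G, F, B, A]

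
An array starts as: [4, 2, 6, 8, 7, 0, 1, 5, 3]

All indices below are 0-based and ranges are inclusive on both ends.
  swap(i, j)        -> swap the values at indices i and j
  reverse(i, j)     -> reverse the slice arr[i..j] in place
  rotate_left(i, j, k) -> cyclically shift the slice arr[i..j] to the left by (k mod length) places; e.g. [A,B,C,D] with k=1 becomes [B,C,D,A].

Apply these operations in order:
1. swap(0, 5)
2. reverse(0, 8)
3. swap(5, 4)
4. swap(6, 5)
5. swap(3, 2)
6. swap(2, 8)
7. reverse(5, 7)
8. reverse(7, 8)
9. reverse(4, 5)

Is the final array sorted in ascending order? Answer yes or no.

Answer: no

Derivation:
After 1 (swap(0, 5)): [0, 2, 6, 8, 7, 4, 1, 5, 3]
After 2 (reverse(0, 8)): [3, 5, 1, 4, 7, 8, 6, 2, 0]
After 3 (swap(5, 4)): [3, 5, 1, 4, 8, 7, 6, 2, 0]
After 4 (swap(6, 5)): [3, 5, 1, 4, 8, 6, 7, 2, 0]
After 5 (swap(3, 2)): [3, 5, 4, 1, 8, 6, 7, 2, 0]
After 6 (swap(2, 8)): [3, 5, 0, 1, 8, 6, 7, 2, 4]
After 7 (reverse(5, 7)): [3, 5, 0, 1, 8, 2, 7, 6, 4]
After 8 (reverse(7, 8)): [3, 5, 0, 1, 8, 2, 7, 4, 6]
After 9 (reverse(4, 5)): [3, 5, 0, 1, 2, 8, 7, 4, 6]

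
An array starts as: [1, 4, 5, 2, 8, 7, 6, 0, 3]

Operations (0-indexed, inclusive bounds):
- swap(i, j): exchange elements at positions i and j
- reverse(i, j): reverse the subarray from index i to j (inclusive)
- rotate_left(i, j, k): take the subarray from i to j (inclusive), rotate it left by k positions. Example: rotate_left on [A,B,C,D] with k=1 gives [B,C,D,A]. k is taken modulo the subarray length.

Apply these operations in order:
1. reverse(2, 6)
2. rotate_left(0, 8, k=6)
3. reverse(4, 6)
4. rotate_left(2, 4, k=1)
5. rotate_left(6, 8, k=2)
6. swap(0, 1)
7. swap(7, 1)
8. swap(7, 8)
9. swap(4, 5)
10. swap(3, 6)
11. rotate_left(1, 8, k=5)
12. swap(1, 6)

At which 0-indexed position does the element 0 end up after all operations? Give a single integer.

Answer: 0

Derivation:
After 1 (reverse(2, 6)): [1, 4, 6, 7, 8, 2, 5, 0, 3]
After 2 (rotate_left(0, 8, k=6)): [5, 0, 3, 1, 4, 6, 7, 8, 2]
After 3 (reverse(4, 6)): [5, 0, 3, 1, 7, 6, 4, 8, 2]
After 4 (rotate_left(2, 4, k=1)): [5, 0, 1, 7, 3, 6, 4, 8, 2]
After 5 (rotate_left(6, 8, k=2)): [5, 0, 1, 7, 3, 6, 2, 4, 8]
After 6 (swap(0, 1)): [0, 5, 1, 7, 3, 6, 2, 4, 8]
After 7 (swap(7, 1)): [0, 4, 1, 7, 3, 6, 2, 5, 8]
After 8 (swap(7, 8)): [0, 4, 1, 7, 3, 6, 2, 8, 5]
After 9 (swap(4, 5)): [0, 4, 1, 7, 6, 3, 2, 8, 5]
After 10 (swap(3, 6)): [0, 4, 1, 2, 6, 3, 7, 8, 5]
After 11 (rotate_left(1, 8, k=5)): [0, 7, 8, 5, 4, 1, 2, 6, 3]
After 12 (swap(1, 6)): [0, 2, 8, 5, 4, 1, 7, 6, 3]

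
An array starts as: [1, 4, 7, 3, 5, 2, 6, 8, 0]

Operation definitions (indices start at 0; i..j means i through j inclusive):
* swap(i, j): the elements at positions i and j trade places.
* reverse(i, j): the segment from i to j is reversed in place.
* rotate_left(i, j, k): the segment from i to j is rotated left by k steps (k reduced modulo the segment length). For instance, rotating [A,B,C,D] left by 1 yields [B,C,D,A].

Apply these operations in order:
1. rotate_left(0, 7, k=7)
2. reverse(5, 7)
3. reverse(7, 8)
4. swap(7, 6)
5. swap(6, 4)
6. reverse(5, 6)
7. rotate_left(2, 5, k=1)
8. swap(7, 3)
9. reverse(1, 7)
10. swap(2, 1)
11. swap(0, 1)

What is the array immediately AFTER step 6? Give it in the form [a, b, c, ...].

Answer: [8, 1, 4, 7, 0, 3, 6, 2, 5]

Derivation:
After 1 (rotate_left(0, 7, k=7)): [8, 1, 4, 7, 3, 5, 2, 6, 0]
After 2 (reverse(5, 7)): [8, 1, 4, 7, 3, 6, 2, 5, 0]
After 3 (reverse(7, 8)): [8, 1, 4, 7, 3, 6, 2, 0, 5]
After 4 (swap(7, 6)): [8, 1, 4, 7, 3, 6, 0, 2, 5]
After 5 (swap(6, 4)): [8, 1, 4, 7, 0, 6, 3, 2, 5]
After 6 (reverse(5, 6)): [8, 1, 4, 7, 0, 3, 6, 2, 5]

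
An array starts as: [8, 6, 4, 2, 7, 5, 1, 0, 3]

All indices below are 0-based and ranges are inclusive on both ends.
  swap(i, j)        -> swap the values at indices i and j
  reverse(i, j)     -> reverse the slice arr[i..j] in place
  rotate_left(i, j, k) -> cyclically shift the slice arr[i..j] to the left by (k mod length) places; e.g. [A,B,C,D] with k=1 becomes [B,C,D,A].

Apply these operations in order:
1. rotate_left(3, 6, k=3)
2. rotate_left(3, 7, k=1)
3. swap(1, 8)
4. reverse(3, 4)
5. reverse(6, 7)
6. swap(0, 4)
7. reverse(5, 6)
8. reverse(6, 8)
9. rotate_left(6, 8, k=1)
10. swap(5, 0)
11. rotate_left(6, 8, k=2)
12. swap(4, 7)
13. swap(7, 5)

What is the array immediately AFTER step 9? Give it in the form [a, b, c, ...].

Answer: [2, 3, 4, 7, 8, 1, 0, 5, 6]

Derivation:
After 1 (rotate_left(3, 6, k=3)): [8, 6, 4, 1, 2, 7, 5, 0, 3]
After 2 (rotate_left(3, 7, k=1)): [8, 6, 4, 2, 7, 5, 0, 1, 3]
After 3 (swap(1, 8)): [8, 3, 4, 2, 7, 5, 0, 1, 6]
After 4 (reverse(3, 4)): [8, 3, 4, 7, 2, 5, 0, 1, 6]
After 5 (reverse(6, 7)): [8, 3, 4, 7, 2, 5, 1, 0, 6]
After 6 (swap(0, 4)): [2, 3, 4, 7, 8, 5, 1, 0, 6]
After 7 (reverse(5, 6)): [2, 3, 4, 7, 8, 1, 5, 0, 6]
After 8 (reverse(6, 8)): [2, 3, 4, 7, 8, 1, 6, 0, 5]
After 9 (rotate_left(6, 8, k=1)): [2, 3, 4, 7, 8, 1, 0, 5, 6]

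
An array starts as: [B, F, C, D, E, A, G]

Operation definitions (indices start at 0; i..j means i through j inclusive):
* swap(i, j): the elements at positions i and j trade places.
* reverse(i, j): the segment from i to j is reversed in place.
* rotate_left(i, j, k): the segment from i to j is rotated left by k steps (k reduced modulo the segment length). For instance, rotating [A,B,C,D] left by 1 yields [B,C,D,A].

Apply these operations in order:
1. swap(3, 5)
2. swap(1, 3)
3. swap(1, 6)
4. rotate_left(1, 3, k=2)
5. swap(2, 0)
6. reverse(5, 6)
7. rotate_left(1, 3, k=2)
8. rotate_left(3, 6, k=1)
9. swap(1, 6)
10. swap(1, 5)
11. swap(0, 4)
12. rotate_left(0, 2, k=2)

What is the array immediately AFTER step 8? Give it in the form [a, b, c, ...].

After 1 (swap(3, 5)): [B, F, C, A, E, D, G]
After 2 (swap(1, 3)): [B, A, C, F, E, D, G]
After 3 (swap(1, 6)): [B, G, C, F, E, D, A]
After 4 (rotate_left(1, 3, k=2)): [B, F, G, C, E, D, A]
After 5 (swap(2, 0)): [G, F, B, C, E, D, A]
After 6 (reverse(5, 6)): [G, F, B, C, E, A, D]
After 7 (rotate_left(1, 3, k=2)): [G, C, F, B, E, A, D]
After 8 (rotate_left(3, 6, k=1)): [G, C, F, E, A, D, B]

Answer: [G, C, F, E, A, D, B]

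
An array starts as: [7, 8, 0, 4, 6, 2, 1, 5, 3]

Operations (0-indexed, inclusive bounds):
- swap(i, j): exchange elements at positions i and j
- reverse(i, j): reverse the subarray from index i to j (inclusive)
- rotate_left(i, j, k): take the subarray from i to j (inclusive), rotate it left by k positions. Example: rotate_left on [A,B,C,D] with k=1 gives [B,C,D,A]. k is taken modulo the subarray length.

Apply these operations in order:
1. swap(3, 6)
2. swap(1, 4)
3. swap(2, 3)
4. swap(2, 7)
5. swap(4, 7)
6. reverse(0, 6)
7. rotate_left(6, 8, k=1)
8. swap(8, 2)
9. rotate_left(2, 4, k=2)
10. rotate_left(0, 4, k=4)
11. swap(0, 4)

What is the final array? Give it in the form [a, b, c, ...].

After 1 (swap(3, 6)): [7, 8, 0, 1, 6, 2, 4, 5, 3]
After 2 (swap(1, 4)): [7, 6, 0, 1, 8, 2, 4, 5, 3]
After 3 (swap(2, 3)): [7, 6, 1, 0, 8, 2, 4, 5, 3]
After 4 (swap(2, 7)): [7, 6, 5, 0, 8, 2, 4, 1, 3]
After 5 (swap(4, 7)): [7, 6, 5, 0, 1, 2, 4, 8, 3]
After 6 (reverse(0, 6)): [4, 2, 1, 0, 5, 6, 7, 8, 3]
After 7 (rotate_left(6, 8, k=1)): [4, 2, 1, 0, 5, 6, 8, 3, 7]
After 8 (swap(8, 2)): [4, 2, 7, 0, 5, 6, 8, 3, 1]
After 9 (rotate_left(2, 4, k=2)): [4, 2, 5, 7, 0, 6, 8, 3, 1]
After 10 (rotate_left(0, 4, k=4)): [0, 4, 2, 5, 7, 6, 8, 3, 1]
After 11 (swap(0, 4)): [7, 4, 2, 5, 0, 6, 8, 3, 1]

Answer: [7, 4, 2, 5, 0, 6, 8, 3, 1]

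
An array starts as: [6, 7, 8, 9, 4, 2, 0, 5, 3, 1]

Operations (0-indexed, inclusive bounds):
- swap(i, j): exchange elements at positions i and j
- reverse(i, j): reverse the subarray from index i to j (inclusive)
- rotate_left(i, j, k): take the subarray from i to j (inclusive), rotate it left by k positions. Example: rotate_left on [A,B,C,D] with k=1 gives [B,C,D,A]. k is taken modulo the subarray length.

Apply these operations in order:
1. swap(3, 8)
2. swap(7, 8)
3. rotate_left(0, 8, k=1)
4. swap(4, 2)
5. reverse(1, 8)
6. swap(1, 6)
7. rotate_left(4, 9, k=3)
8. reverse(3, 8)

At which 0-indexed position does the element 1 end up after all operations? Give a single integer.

After 1 (swap(3, 8)): [6, 7, 8, 3, 4, 2, 0, 5, 9, 1]
After 2 (swap(7, 8)): [6, 7, 8, 3, 4, 2, 0, 9, 5, 1]
After 3 (rotate_left(0, 8, k=1)): [7, 8, 3, 4, 2, 0, 9, 5, 6, 1]
After 4 (swap(4, 2)): [7, 8, 2, 4, 3, 0, 9, 5, 6, 1]
After 5 (reverse(1, 8)): [7, 6, 5, 9, 0, 3, 4, 2, 8, 1]
After 6 (swap(1, 6)): [7, 4, 5, 9, 0, 3, 6, 2, 8, 1]
After 7 (rotate_left(4, 9, k=3)): [7, 4, 5, 9, 2, 8, 1, 0, 3, 6]
After 8 (reverse(3, 8)): [7, 4, 5, 3, 0, 1, 8, 2, 9, 6]

Answer: 5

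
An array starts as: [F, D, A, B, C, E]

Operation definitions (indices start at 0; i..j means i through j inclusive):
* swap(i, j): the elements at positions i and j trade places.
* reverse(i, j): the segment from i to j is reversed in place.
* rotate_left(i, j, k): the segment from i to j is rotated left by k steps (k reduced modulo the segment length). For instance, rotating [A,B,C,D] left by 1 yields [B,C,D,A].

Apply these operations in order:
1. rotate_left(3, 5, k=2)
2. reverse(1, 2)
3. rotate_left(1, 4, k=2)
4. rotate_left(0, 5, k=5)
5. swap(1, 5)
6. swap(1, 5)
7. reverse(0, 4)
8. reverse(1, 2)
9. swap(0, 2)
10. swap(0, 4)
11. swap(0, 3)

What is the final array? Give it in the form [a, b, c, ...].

After 1 (rotate_left(3, 5, k=2)): [F, D, A, E, B, C]
After 2 (reverse(1, 2)): [F, A, D, E, B, C]
After 3 (rotate_left(1, 4, k=2)): [F, E, B, A, D, C]
After 4 (rotate_left(0, 5, k=5)): [C, F, E, B, A, D]
After 5 (swap(1, 5)): [C, D, E, B, A, F]
After 6 (swap(1, 5)): [C, F, E, B, A, D]
After 7 (reverse(0, 4)): [A, B, E, F, C, D]
After 8 (reverse(1, 2)): [A, E, B, F, C, D]
After 9 (swap(0, 2)): [B, E, A, F, C, D]
After 10 (swap(0, 4)): [C, E, A, F, B, D]
After 11 (swap(0, 3)): [F, E, A, C, B, D]

Answer: [F, E, A, C, B, D]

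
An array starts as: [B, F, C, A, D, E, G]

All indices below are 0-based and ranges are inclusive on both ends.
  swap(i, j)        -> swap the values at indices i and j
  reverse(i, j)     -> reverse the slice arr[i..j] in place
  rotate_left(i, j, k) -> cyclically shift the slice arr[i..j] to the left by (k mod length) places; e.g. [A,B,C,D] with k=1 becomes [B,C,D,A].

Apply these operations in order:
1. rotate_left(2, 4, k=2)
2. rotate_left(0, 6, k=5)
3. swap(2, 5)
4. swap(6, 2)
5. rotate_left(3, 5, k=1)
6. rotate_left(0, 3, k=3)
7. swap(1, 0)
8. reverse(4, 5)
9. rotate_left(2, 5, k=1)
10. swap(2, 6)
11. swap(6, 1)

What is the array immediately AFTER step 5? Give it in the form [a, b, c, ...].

After 1 (rotate_left(2, 4, k=2)): [B, F, D, C, A, E, G]
After 2 (rotate_left(0, 6, k=5)): [E, G, B, F, D, C, A]
After 3 (swap(2, 5)): [E, G, C, F, D, B, A]
After 4 (swap(6, 2)): [E, G, A, F, D, B, C]
After 5 (rotate_left(3, 5, k=1)): [E, G, A, D, B, F, C]

Answer: [E, G, A, D, B, F, C]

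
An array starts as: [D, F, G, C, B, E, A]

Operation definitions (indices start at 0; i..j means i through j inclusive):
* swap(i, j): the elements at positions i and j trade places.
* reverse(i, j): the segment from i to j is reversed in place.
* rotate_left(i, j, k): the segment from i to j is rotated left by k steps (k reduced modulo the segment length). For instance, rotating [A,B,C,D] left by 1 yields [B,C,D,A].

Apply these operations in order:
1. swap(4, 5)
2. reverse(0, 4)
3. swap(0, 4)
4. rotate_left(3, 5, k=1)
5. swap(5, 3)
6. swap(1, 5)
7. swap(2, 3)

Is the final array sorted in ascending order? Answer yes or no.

Answer: no

Derivation:
After 1 (swap(4, 5)): [D, F, G, C, E, B, A]
After 2 (reverse(0, 4)): [E, C, G, F, D, B, A]
After 3 (swap(0, 4)): [D, C, G, F, E, B, A]
After 4 (rotate_left(3, 5, k=1)): [D, C, G, E, B, F, A]
After 5 (swap(5, 3)): [D, C, G, F, B, E, A]
After 6 (swap(1, 5)): [D, E, G, F, B, C, A]
After 7 (swap(2, 3)): [D, E, F, G, B, C, A]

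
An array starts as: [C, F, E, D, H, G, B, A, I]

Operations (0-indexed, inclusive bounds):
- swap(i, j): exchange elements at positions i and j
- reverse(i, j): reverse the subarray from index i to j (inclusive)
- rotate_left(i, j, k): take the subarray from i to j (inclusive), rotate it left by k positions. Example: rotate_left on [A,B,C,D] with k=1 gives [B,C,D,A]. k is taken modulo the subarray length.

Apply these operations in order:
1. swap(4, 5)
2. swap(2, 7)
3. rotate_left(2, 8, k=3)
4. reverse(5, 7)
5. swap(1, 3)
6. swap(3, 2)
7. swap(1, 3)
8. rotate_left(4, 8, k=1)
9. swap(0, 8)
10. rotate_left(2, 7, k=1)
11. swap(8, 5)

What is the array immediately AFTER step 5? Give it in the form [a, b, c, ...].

Answer: [C, B, H, F, E, D, A, I, G]

Derivation:
After 1 (swap(4, 5)): [C, F, E, D, G, H, B, A, I]
After 2 (swap(2, 7)): [C, F, A, D, G, H, B, E, I]
After 3 (rotate_left(2, 8, k=3)): [C, F, H, B, E, I, A, D, G]
After 4 (reverse(5, 7)): [C, F, H, B, E, D, A, I, G]
After 5 (swap(1, 3)): [C, B, H, F, E, D, A, I, G]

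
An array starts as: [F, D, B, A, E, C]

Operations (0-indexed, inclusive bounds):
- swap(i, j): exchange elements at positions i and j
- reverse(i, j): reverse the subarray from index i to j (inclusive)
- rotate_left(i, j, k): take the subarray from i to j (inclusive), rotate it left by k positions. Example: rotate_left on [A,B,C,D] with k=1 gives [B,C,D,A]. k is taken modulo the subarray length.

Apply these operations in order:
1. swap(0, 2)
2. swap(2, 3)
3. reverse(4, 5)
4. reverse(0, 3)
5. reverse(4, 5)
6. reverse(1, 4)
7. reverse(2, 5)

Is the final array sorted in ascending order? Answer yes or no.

Answer: no

Derivation:
After 1 (swap(0, 2)): [B, D, F, A, E, C]
After 2 (swap(2, 3)): [B, D, A, F, E, C]
After 3 (reverse(4, 5)): [B, D, A, F, C, E]
After 4 (reverse(0, 3)): [F, A, D, B, C, E]
After 5 (reverse(4, 5)): [F, A, D, B, E, C]
After 6 (reverse(1, 4)): [F, E, B, D, A, C]
After 7 (reverse(2, 5)): [F, E, C, A, D, B]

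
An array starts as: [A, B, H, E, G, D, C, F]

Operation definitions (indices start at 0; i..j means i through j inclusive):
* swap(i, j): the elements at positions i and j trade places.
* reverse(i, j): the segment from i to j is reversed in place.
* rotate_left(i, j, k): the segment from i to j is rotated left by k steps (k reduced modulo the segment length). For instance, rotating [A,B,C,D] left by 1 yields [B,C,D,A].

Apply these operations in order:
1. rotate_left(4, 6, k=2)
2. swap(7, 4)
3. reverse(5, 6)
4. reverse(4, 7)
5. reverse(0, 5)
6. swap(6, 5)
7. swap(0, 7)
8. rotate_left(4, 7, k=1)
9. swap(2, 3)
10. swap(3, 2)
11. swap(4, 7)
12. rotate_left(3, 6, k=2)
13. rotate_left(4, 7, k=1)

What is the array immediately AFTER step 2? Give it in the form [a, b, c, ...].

Answer: [A, B, H, E, F, G, D, C]

Derivation:
After 1 (rotate_left(4, 6, k=2)): [A, B, H, E, C, G, D, F]
After 2 (swap(7, 4)): [A, B, H, E, F, G, D, C]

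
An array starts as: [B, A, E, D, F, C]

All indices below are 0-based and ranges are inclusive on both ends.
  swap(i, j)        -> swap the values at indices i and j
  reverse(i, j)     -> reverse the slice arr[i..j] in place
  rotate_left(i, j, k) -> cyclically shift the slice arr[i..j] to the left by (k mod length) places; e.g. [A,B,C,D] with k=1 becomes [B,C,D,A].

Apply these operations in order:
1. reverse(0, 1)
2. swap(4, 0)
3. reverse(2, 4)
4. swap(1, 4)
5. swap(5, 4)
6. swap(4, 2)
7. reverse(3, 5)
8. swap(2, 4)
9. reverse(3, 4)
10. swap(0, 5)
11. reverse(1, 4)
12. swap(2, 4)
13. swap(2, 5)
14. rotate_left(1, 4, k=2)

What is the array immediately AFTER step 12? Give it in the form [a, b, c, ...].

After 1 (reverse(0, 1)): [A, B, E, D, F, C]
After 2 (swap(4, 0)): [F, B, E, D, A, C]
After 3 (reverse(2, 4)): [F, B, A, D, E, C]
After 4 (swap(1, 4)): [F, E, A, D, B, C]
After 5 (swap(5, 4)): [F, E, A, D, C, B]
After 6 (swap(4, 2)): [F, E, C, D, A, B]
After 7 (reverse(3, 5)): [F, E, C, B, A, D]
After 8 (swap(2, 4)): [F, E, A, B, C, D]
After 9 (reverse(3, 4)): [F, E, A, C, B, D]
After 10 (swap(0, 5)): [D, E, A, C, B, F]
After 11 (reverse(1, 4)): [D, B, C, A, E, F]
After 12 (swap(2, 4)): [D, B, E, A, C, F]

Answer: [D, B, E, A, C, F]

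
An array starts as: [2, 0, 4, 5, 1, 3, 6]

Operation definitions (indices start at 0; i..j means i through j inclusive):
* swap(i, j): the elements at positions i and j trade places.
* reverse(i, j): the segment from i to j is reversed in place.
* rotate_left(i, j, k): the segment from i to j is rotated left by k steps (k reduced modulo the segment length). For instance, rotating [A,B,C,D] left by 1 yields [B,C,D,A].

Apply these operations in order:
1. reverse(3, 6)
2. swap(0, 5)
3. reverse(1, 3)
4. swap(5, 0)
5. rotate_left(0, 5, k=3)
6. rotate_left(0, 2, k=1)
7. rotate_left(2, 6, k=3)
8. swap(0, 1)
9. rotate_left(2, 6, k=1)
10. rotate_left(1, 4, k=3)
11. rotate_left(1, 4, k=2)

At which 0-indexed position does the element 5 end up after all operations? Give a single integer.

After 1 (reverse(3, 6)): [2, 0, 4, 6, 3, 1, 5]
After 2 (swap(0, 5)): [1, 0, 4, 6, 3, 2, 5]
After 3 (reverse(1, 3)): [1, 6, 4, 0, 3, 2, 5]
After 4 (swap(5, 0)): [2, 6, 4, 0, 3, 1, 5]
After 5 (rotate_left(0, 5, k=3)): [0, 3, 1, 2, 6, 4, 5]
After 6 (rotate_left(0, 2, k=1)): [3, 1, 0, 2, 6, 4, 5]
After 7 (rotate_left(2, 6, k=3)): [3, 1, 4, 5, 0, 2, 6]
After 8 (swap(0, 1)): [1, 3, 4, 5, 0, 2, 6]
After 9 (rotate_left(2, 6, k=1)): [1, 3, 5, 0, 2, 6, 4]
After 10 (rotate_left(1, 4, k=3)): [1, 2, 3, 5, 0, 6, 4]
After 11 (rotate_left(1, 4, k=2)): [1, 5, 0, 2, 3, 6, 4]

Answer: 1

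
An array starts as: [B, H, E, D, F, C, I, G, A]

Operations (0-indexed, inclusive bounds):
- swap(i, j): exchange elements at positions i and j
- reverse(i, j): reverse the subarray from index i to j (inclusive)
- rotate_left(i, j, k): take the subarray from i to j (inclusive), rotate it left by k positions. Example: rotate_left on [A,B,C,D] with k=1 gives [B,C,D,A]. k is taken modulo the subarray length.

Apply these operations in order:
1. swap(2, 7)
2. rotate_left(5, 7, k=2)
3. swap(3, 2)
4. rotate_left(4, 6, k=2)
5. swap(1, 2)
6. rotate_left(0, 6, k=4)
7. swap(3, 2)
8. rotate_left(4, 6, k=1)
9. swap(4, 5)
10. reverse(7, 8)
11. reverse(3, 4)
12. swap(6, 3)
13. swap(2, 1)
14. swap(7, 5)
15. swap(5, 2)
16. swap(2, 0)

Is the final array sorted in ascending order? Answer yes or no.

After 1 (swap(2, 7)): [B, H, G, D, F, C, I, E, A]
After 2 (rotate_left(5, 7, k=2)): [B, H, G, D, F, E, C, I, A]
After 3 (swap(3, 2)): [B, H, D, G, F, E, C, I, A]
After 4 (rotate_left(4, 6, k=2)): [B, H, D, G, C, F, E, I, A]
After 5 (swap(1, 2)): [B, D, H, G, C, F, E, I, A]
After 6 (rotate_left(0, 6, k=4)): [C, F, E, B, D, H, G, I, A]
After 7 (swap(3, 2)): [C, F, B, E, D, H, G, I, A]
After 8 (rotate_left(4, 6, k=1)): [C, F, B, E, H, G, D, I, A]
After 9 (swap(4, 5)): [C, F, B, E, G, H, D, I, A]
After 10 (reverse(7, 8)): [C, F, B, E, G, H, D, A, I]
After 11 (reverse(3, 4)): [C, F, B, G, E, H, D, A, I]
After 12 (swap(6, 3)): [C, F, B, D, E, H, G, A, I]
After 13 (swap(2, 1)): [C, B, F, D, E, H, G, A, I]
After 14 (swap(7, 5)): [C, B, F, D, E, A, G, H, I]
After 15 (swap(5, 2)): [C, B, A, D, E, F, G, H, I]
After 16 (swap(2, 0)): [A, B, C, D, E, F, G, H, I]

Answer: yes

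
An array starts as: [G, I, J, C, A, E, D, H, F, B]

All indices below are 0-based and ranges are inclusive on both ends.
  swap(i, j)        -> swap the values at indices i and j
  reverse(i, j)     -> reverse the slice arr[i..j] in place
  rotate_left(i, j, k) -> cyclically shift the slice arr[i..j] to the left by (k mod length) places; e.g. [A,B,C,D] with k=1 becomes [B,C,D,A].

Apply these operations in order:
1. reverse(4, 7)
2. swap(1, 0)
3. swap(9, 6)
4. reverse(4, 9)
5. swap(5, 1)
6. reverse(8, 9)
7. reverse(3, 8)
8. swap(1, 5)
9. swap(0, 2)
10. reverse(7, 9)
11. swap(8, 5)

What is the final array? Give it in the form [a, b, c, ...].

After 1 (reverse(4, 7)): [G, I, J, C, H, D, E, A, F, B]
After 2 (swap(1, 0)): [I, G, J, C, H, D, E, A, F, B]
After 3 (swap(9, 6)): [I, G, J, C, H, D, B, A, F, E]
After 4 (reverse(4, 9)): [I, G, J, C, E, F, A, B, D, H]
After 5 (swap(5, 1)): [I, F, J, C, E, G, A, B, D, H]
After 6 (reverse(8, 9)): [I, F, J, C, E, G, A, B, H, D]
After 7 (reverse(3, 8)): [I, F, J, H, B, A, G, E, C, D]
After 8 (swap(1, 5)): [I, A, J, H, B, F, G, E, C, D]
After 9 (swap(0, 2)): [J, A, I, H, B, F, G, E, C, D]
After 10 (reverse(7, 9)): [J, A, I, H, B, F, G, D, C, E]
After 11 (swap(8, 5)): [J, A, I, H, B, C, G, D, F, E]

Answer: [J, A, I, H, B, C, G, D, F, E]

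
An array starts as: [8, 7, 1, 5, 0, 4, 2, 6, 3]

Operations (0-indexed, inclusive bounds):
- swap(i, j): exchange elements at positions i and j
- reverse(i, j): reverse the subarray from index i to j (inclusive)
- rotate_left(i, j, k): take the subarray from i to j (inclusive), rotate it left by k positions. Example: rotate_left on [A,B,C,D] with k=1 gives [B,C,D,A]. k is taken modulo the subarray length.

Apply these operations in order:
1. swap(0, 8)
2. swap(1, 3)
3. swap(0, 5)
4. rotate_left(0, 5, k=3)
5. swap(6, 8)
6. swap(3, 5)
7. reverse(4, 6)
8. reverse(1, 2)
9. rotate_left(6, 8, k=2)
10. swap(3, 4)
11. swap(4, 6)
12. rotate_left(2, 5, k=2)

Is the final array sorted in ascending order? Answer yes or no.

Answer: no

Derivation:
After 1 (swap(0, 8)): [3, 7, 1, 5, 0, 4, 2, 6, 8]
After 2 (swap(1, 3)): [3, 5, 1, 7, 0, 4, 2, 6, 8]
After 3 (swap(0, 5)): [4, 5, 1, 7, 0, 3, 2, 6, 8]
After 4 (rotate_left(0, 5, k=3)): [7, 0, 3, 4, 5, 1, 2, 6, 8]
After 5 (swap(6, 8)): [7, 0, 3, 4, 5, 1, 8, 6, 2]
After 6 (swap(3, 5)): [7, 0, 3, 1, 5, 4, 8, 6, 2]
After 7 (reverse(4, 6)): [7, 0, 3, 1, 8, 4, 5, 6, 2]
After 8 (reverse(1, 2)): [7, 3, 0, 1, 8, 4, 5, 6, 2]
After 9 (rotate_left(6, 8, k=2)): [7, 3, 0, 1, 8, 4, 2, 5, 6]
After 10 (swap(3, 4)): [7, 3, 0, 8, 1, 4, 2, 5, 6]
After 11 (swap(4, 6)): [7, 3, 0, 8, 2, 4, 1, 5, 6]
After 12 (rotate_left(2, 5, k=2)): [7, 3, 2, 4, 0, 8, 1, 5, 6]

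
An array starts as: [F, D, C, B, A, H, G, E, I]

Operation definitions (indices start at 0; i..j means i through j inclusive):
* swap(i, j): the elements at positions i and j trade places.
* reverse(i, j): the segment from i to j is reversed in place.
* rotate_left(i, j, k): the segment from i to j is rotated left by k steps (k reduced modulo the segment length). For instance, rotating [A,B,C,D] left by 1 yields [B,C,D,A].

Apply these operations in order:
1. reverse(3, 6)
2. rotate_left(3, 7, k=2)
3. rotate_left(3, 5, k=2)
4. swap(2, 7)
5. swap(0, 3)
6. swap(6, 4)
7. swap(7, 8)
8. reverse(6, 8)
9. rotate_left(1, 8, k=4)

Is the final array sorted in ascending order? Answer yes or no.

After 1 (reverse(3, 6)): [F, D, C, G, H, A, B, E, I]
After 2 (rotate_left(3, 7, k=2)): [F, D, C, A, B, E, G, H, I]
After 3 (rotate_left(3, 5, k=2)): [F, D, C, E, A, B, G, H, I]
After 4 (swap(2, 7)): [F, D, H, E, A, B, G, C, I]
After 5 (swap(0, 3)): [E, D, H, F, A, B, G, C, I]
After 6 (swap(6, 4)): [E, D, H, F, G, B, A, C, I]
After 7 (swap(7, 8)): [E, D, H, F, G, B, A, I, C]
After 8 (reverse(6, 8)): [E, D, H, F, G, B, C, I, A]
After 9 (rotate_left(1, 8, k=4)): [E, B, C, I, A, D, H, F, G]

Answer: no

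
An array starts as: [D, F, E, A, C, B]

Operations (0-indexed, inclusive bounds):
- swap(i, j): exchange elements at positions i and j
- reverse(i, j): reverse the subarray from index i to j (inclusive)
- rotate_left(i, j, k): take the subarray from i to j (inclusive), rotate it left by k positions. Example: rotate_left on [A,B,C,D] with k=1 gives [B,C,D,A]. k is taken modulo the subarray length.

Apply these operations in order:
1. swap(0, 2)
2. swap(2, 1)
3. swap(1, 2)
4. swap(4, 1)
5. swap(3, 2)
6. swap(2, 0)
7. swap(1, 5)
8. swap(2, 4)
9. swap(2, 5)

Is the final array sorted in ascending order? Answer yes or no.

Answer: yes

Derivation:
After 1 (swap(0, 2)): [E, F, D, A, C, B]
After 2 (swap(2, 1)): [E, D, F, A, C, B]
After 3 (swap(1, 2)): [E, F, D, A, C, B]
After 4 (swap(4, 1)): [E, C, D, A, F, B]
After 5 (swap(3, 2)): [E, C, A, D, F, B]
After 6 (swap(2, 0)): [A, C, E, D, F, B]
After 7 (swap(1, 5)): [A, B, E, D, F, C]
After 8 (swap(2, 4)): [A, B, F, D, E, C]
After 9 (swap(2, 5)): [A, B, C, D, E, F]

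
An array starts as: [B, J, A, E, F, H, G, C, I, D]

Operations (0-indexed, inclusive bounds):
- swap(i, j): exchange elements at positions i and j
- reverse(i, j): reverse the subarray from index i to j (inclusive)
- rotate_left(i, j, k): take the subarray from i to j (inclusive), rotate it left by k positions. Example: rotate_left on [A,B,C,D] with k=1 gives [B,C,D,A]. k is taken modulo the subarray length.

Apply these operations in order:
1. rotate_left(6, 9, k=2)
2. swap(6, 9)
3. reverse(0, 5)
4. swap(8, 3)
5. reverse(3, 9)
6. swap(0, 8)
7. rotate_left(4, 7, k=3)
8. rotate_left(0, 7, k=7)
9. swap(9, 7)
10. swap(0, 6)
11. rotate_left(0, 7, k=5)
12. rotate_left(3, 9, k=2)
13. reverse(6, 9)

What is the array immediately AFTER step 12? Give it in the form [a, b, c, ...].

After 1 (rotate_left(6, 9, k=2)): [B, J, A, E, F, H, I, D, G, C]
After 2 (swap(6, 9)): [B, J, A, E, F, H, C, D, G, I]
After 3 (reverse(0, 5)): [H, F, E, A, J, B, C, D, G, I]
After 4 (swap(8, 3)): [H, F, E, G, J, B, C, D, A, I]
After 5 (reverse(3, 9)): [H, F, E, I, A, D, C, B, J, G]
After 6 (swap(0, 8)): [J, F, E, I, A, D, C, B, H, G]
After 7 (rotate_left(4, 7, k=3)): [J, F, E, I, B, A, D, C, H, G]
After 8 (rotate_left(0, 7, k=7)): [C, J, F, E, I, B, A, D, H, G]
After 9 (swap(9, 7)): [C, J, F, E, I, B, A, G, H, D]
After 10 (swap(0, 6)): [A, J, F, E, I, B, C, G, H, D]
After 11 (rotate_left(0, 7, k=5)): [B, C, G, A, J, F, E, I, H, D]
After 12 (rotate_left(3, 9, k=2)): [B, C, G, F, E, I, H, D, A, J]

Answer: [B, C, G, F, E, I, H, D, A, J]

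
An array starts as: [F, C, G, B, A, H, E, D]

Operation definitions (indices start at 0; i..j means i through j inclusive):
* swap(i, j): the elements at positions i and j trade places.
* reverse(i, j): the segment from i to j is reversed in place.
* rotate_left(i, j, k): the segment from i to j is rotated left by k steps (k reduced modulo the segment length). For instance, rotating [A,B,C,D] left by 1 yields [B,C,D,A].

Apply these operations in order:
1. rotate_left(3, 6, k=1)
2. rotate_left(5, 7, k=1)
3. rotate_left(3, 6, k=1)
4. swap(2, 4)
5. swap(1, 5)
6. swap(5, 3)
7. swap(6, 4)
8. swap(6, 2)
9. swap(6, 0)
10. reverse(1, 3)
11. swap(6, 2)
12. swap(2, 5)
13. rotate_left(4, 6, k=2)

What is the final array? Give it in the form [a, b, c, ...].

After 1 (rotate_left(3, 6, k=1)): [F, C, G, A, H, E, B, D]
After 2 (rotate_left(5, 7, k=1)): [F, C, G, A, H, B, D, E]
After 3 (rotate_left(3, 6, k=1)): [F, C, G, H, B, D, A, E]
After 4 (swap(2, 4)): [F, C, B, H, G, D, A, E]
After 5 (swap(1, 5)): [F, D, B, H, G, C, A, E]
After 6 (swap(5, 3)): [F, D, B, C, G, H, A, E]
After 7 (swap(6, 4)): [F, D, B, C, A, H, G, E]
After 8 (swap(6, 2)): [F, D, G, C, A, H, B, E]
After 9 (swap(6, 0)): [B, D, G, C, A, H, F, E]
After 10 (reverse(1, 3)): [B, C, G, D, A, H, F, E]
After 11 (swap(6, 2)): [B, C, F, D, A, H, G, E]
After 12 (swap(2, 5)): [B, C, H, D, A, F, G, E]
After 13 (rotate_left(4, 6, k=2)): [B, C, H, D, G, A, F, E]

Answer: [B, C, H, D, G, A, F, E]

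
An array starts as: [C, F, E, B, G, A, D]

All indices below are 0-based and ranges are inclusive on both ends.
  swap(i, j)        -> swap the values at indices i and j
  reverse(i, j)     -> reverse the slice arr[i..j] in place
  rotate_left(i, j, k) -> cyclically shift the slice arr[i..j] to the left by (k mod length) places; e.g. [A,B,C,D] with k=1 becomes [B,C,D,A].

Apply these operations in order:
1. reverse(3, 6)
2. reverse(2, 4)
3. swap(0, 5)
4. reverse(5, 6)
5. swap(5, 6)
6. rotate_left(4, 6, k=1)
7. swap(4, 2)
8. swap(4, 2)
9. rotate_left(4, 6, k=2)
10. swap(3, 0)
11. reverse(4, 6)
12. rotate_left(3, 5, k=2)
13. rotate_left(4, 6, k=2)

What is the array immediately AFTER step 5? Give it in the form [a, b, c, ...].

After 1 (reverse(3, 6)): [C, F, E, D, A, G, B]
After 2 (reverse(2, 4)): [C, F, A, D, E, G, B]
After 3 (swap(0, 5)): [G, F, A, D, E, C, B]
After 4 (reverse(5, 6)): [G, F, A, D, E, B, C]
After 5 (swap(5, 6)): [G, F, A, D, E, C, B]

Answer: [G, F, A, D, E, C, B]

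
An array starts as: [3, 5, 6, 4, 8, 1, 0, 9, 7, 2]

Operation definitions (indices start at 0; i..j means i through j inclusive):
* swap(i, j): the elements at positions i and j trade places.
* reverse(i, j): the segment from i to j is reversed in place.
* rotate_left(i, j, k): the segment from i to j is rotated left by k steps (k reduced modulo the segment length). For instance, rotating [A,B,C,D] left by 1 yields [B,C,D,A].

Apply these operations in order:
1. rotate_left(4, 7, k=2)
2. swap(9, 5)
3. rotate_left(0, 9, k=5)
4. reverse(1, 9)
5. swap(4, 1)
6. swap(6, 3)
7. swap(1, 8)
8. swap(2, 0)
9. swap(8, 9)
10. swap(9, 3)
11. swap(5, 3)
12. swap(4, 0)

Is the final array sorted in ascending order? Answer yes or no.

After 1 (rotate_left(4, 7, k=2)): [3, 5, 6, 4, 0, 9, 8, 1, 7, 2]
After 2 (swap(9, 5)): [3, 5, 6, 4, 0, 2, 8, 1, 7, 9]
After 3 (rotate_left(0, 9, k=5)): [2, 8, 1, 7, 9, 3, 5, 6, 4, 0]
After 4 (reverse(1, 9)): [2, 0, 4, 6, 5, 3, 9, 7, 1, 8]
After 5 (swap(4, 1)): [2, 5, 4, 6, 0, 3, 9, 7, 1, 8]
After 6 (swap(6, 3)): [2, 5, 4, 9, 0, 3, 6, 7, 1, 8]
After 7 (swap(1, 8)): [2, 1, 4, 9, 0, 3, 6, 7, 5, 8]
After 8 (swap(2, 0)): [4, 1, 2, 9, 0, 3, 6, 7, 5, 8]
After 9 (swap(8, 9)): [4, 1, 2, 9, 0, 3, 6, 7, 8, 5]
After 10 (swap(9, 3)): [4, 1, 2, 5, 0, 3, 6, 7, 8, 9]
After 11 (swap(5, 3)): [4, 1, 2, 3, 0, 5, 6, 7, 8, 9]
After 12 (swap(4, 0)): [0, 1, 2, 3, 4, 5, 6, 7, 8, 9]

Answer: yes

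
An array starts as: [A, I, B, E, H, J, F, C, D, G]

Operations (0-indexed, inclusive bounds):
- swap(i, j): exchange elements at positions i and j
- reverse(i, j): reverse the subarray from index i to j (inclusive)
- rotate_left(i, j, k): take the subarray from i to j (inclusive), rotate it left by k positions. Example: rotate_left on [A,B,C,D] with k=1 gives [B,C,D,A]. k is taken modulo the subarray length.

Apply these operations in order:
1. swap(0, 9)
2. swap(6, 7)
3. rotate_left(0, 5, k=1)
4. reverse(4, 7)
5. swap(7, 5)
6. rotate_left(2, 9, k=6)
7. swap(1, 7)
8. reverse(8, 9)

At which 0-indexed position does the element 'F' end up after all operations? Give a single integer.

Answer: 6

Derivation:
After 1 (swap(0, 9)): [G, I, B, E, H, J, F, C, D, A]
After 2 (swap(6, 7)): [G, I, B, E, H, J, C, F, D, A]
After 3 (rotate_left(0, 5, k=1)): [I, B, E, H, J, G, C, F, D, A]
After 4 (reverse(4, 7)): [I, B, E, H, F, C, G, J, D, A]
After 5 (swap(7, 5)): [I, B, E, H, F, J, G, C, D, A]
After 6 (rotate_left(2, 9, k=6)): [I, B, D, A, E, H, F, J, G, C]
After 7 (swap(1, 7)): [I, J, D, A, E, H, F, B, G, C]
After 8 (reverse(8, 9)): [I, J, D, A, E, H, F, B, C, G]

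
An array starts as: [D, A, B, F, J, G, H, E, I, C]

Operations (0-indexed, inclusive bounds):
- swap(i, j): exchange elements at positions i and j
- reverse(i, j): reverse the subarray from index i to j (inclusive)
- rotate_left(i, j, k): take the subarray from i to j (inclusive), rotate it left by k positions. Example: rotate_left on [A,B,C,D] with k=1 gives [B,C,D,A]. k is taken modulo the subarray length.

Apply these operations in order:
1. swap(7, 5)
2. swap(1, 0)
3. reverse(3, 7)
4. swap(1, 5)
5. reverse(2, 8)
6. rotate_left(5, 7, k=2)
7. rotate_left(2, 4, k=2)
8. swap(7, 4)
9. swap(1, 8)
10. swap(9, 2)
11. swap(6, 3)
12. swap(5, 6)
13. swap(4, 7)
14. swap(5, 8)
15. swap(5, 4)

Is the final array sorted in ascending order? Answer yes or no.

After 1 (swap(7, 5)): [D, A, B, F, J, E, H, G, I, C]
After 2 (swap(1, 0)): [A, D, B, F, J, E, H, G, I, C]
After 3 (reverse(3, 7)): [A, D, B, G, H, E, J, F, I, C]
After 4 (swap(1, 5)): [A, E, B, G, H, D, J, F, I, C]
After 5 (reverse(2, 8)): [A, E, I, F, J, D, H, G, B, C]
After 6 (rotate_left(5, 7, k=2)): [A, E, I, F, J, G, D, H, B, C]
After 7 (rotate_left(2, 4, k=2)): [A, E, J, I, F, G, D, H, B, C]
After 8 (swap(7, 4)): [A, E, J, I, H, G, D, F, B, C]
After 9 (swap(1, 8)): [A, B, J, I, H, G, D, F, E, C]
After 10 (swap(9, 2)): [A, B, C, I, H, G, D, F, E, J]
After 11 (swap(6, 3)): [A, B, C, D, H, G, I, F, E, J]
After 12 (swap(5, 6)): [A, B, C, D, H, I, G, F, E, J]
After 13 (swap(4, 7)): [A, B, C, D, F, I, G, H, E, J]
After 14 (swap(5, 8)): [A, B, C, D, F, E, G, H, I, J]
After 15 (swap(5, 4)): [A, B, C, D, E, F, G, H, I, J]

Answer: yes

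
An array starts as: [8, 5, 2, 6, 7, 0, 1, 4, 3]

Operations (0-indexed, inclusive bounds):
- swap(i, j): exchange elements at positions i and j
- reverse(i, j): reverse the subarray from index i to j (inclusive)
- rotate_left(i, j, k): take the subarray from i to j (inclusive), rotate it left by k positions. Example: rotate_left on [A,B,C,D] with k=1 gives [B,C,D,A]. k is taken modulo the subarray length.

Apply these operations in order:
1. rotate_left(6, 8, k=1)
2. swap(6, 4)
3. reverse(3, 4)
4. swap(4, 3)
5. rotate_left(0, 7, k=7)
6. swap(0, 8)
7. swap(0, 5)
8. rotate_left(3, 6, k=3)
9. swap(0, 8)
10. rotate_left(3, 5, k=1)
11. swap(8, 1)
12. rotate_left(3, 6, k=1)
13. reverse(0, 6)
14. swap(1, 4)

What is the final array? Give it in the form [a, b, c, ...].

After 1 (rotate_left(6, 8, k=1)): [8, 5, 2, 6, 7, 0, 4, 3, 1]
After 2 (swap(6, 4)): [8, 5, 2, 6, 4, 0, 7, 3, 1]
After 3 (reverse(3, 4)): [8, 5, 2, 4, 6, 0, 7, 3, 1]
After 4 (swap(4, 3)): [8, 5, 2, 6, 4, 0, 7, 3, 1]
After 5 (rotate_left(0, 7, k=7)): [3, 8, 5, 2, 6, 4, 0, 7, 1]
After 6 (swap(0, 8)): [1, 8, 5, 2, 6, 4, 0, 7, 3]
After 7 (swap(0, 5)): [4, 8, 5, 2, 6, 1, 0, 7, 3]
After 8 (rotate_left(3, 6, k=3)): [4, 8, 5, 0, 2, 6, 1, 7, 3]
After 9 (swap(0, 8)): [3, 8, 5, 0, 2, 6, 1, 7, 4]
After 10 (rotate_left(3, 5, k=1)): [3, 8, 5, 2, 6, 0, 1, 7, 4]
After 11 (swap(8, 1)): [3, 4, 5, 2, 6, 0, 1, 7, 8]
After 12 (rotate_left(3, 6, k=1)): [3, 4, 5, 6, 0, 1, 2, 7, 8]
After 13 (reverse(0, 6)): [2, 1, 0, 6, 5, 4, 3, 7, 8]
After 14 (swap(1, 4)): [2, 5, 0, 6, 1, 4, 3, 7, 8]

Answer: [2, 5, 0, 6, 1, 4, 3, 7, 8]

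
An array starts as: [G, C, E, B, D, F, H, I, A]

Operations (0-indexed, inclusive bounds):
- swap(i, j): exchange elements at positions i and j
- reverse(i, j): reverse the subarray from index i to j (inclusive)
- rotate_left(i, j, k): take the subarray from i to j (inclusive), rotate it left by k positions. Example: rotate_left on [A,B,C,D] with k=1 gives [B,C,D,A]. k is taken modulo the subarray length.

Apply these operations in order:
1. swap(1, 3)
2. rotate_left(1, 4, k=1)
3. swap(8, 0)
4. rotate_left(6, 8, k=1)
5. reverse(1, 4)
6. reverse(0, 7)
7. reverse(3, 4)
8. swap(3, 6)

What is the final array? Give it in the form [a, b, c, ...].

Answer: [G, I, F, B, E, D, C, A, H]

Derivation:
After 1 (swap(1, 3)): [G, B, E, C, D, F, H, I, A]
After 2 (rotate_left(1, 4, k=1)): [G, E, C, D, B, F, H, I, A]
After 3 (swap(8, 0)): [A, E, C, D, B, F, H, I, G]
After 4 (rotate_left(6, 8, k=1)): [A, E, C, D, B, F, I, G, H]
After 5 (reverse(1, 4)): [A, B, D, C, E, F, I, G, H]
After 6 (reverse(0, 7)): [G, I, F, E, C, D, B, A, H]
After 7 (reverse(3, 4)): [G, I, F, C, E, D, B, A, H]
After 8 (swap(3, 6)): [G, I, F, B, E, D, C, A, H]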